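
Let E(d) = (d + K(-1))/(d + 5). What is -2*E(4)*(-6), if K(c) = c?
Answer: 4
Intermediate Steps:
E(d) = (-1 + d)/(5 + d) (E(d) = (d - 1)/(d + 5) = (-1 + d)/(5 + d))
-2*E(4)*(-6) = -2*(-1 + 4)/(5 + 4)*(-6) = -2*3/9*(-6) = -2*⅓*(-6) = -⅔*(-6) = 4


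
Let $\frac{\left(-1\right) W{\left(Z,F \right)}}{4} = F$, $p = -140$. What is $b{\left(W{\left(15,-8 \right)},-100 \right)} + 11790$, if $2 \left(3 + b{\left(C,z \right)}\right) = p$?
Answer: $11717$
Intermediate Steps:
$W{\left(Z,F \right)} = - 4 F$
$b{\left(C,z \right)} = -73$ ($b{\left(C,z \right)} = -3 + \frac{1}{2} \left(-140\right) = -3 - 70 = -73$)
$b{\left(W{\left(15,-8 \right)},-100 \right)} + 11790 = -73 + 11790 = 11717$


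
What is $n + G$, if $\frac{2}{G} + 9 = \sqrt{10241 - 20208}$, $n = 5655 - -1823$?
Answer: $\frac{37569463}{5024} - \frac{i \sqrt{9967}}{5024} \approx 7478.0 - 0.019872 i$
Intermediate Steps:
$n = 7478$ ($n = 5655 + 1823 = 7478$)
$G = \frac{2}{-9 + i \sqrt{9967}}$ ($G = \frac{2}{-9 + \sqrt{10241 - 20208}} = \frac{2}{-9 + \sqrt{-9967}} = \frac{2}{-9 + i \sqrt{9967}} \approx -0.0017914 - 0.019872 i$)
$n + G = 7478 - \left(\frac{9}{5024} + \frac{i \sqrt{9967}}{5024}\right) = \frac{37569463}{5024} - \frac{i \sqrt{9967}}{5024}$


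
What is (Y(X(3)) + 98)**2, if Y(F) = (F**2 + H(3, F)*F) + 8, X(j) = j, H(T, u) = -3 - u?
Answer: 9409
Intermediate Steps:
Y(F) = 8 + F**2 + F*(-3 - F) (Y(F) = (F**2 + (-3 - F)*F) + 8 = (F**2 + F*(-3 - F)) + 8 = 8 + F**2 + F*(-3 - F))
(Y(X(3)) + 98)**2 = ((8 - 3*3) + 98)**2 = ((8 - 9) + 98)**2 = (-1 + 98)**2 = 97**2 = 9409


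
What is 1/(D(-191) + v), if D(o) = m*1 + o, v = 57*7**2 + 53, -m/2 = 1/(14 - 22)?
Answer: 4/10621 ≈ 0.00037661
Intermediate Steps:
m = 1/4 (m = -2/(14 - 22) = -2/(-8) = -2*(-1/8) = 1/4 ≈ 0.25000)
v = 2846 (v = 57*49 + 53 = 2793 + 53 = 2846)
D(o) = 1/4 + o (D(o) = (1/4)*1 + o = 1/4 + o)
1/(D(-191) + v) = 1/((1/4 - 191) + 2846) = 1/(-763/4 + 2846) = 1/(10621/4) = 4/10621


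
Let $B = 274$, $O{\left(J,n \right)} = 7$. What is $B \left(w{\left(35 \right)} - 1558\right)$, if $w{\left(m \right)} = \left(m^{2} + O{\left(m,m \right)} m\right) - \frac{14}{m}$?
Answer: $- \frac{121108}{5} \approx -24222.0$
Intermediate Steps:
$w{\left(m \right)} = m^{2} - \frac{14}{m} + 7 m$ ($w{\left(m \right)} = \left(m^{2} + 7 m\right) - \frac{14}{m} = m^{2} - \frac{14}{m} + 7 m$)
$B \left(w{\left(35 \right)} - 1558\right) = 274 \left(\frac{-14 + 35^{2} \left(7 + 35\right)}{35} - 1558\right) = 274 \left(\frac{-14 + 1225 \cdot 42}{35} - 1558\right) = 274 \left(\frac{-14 + 51450}{35} - 1558\right) = 274 \left(\frac{1}{35} \cdot 51436 - 1558\right) = 274 \left(\frac{7348}{5} - 1558\right) = 274 \left(- \frac{442}{5}\right) = - \frac{121108}{5}$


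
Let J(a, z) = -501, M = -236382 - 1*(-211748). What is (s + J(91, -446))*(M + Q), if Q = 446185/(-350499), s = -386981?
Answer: 3345767015018582/350499 ≈ 9.5457e+9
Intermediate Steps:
M = -24634 (M = -236382 + 211748 = -24634)
Q = -446185/350499 (Q = 446185*(-1/350499) = -446185/350499 ≈ -1.2730)
(s + J(91, -446))*(M + Q) = (-386981 - 501)*(-24634 - 446185/350499) = -387482*(-8634638551/350499) = 3345767015018582/350499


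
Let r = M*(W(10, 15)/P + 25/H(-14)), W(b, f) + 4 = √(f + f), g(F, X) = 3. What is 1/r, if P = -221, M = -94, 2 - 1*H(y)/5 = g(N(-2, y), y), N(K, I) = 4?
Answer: 81107/37981358 - 221*√30/113944074 ≈ 0.0021248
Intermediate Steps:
H(y) = -5 (H(y) = 10 - 5*3 = 10 - 15 = -5)
W(b, f) = -4 + √2*√f (W(b, f) = -4 + √(f + f) = -4 + √(2*f) = -4 + √2*√f)
r = 103494/221 + 94*√30/221 (r = -94*((-4 + √2*√15)/(-221) + 25/(-5)) = -94*((-4 + √30)*(-1/221) + 25*(-⅕)) = -94*((4/221 - √30/221) - 5) = -94*(-1101/221 - √30/221) = 103494/221 + 94*√30/221 ≈ 470.63)
1/r = 1/(103494/221 + 94*√30/221)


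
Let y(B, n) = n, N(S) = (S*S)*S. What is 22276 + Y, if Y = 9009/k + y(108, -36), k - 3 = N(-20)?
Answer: 16167661/727 ≈ 22239.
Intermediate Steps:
N(S) = S³ (N(S) = S²*S = S³)
k = -7997 (k = 3 + (-20)³ = 3 - 8000 = -7997)
Y = -26991/727 (Y = 9009/(-7997) - 36 = 9009*(-1/7997) - 36 = -819/727 - 36 = -26991/727 ≈ -37.127)
22276 + Y = 22276 - 26991/727 = 16167661/727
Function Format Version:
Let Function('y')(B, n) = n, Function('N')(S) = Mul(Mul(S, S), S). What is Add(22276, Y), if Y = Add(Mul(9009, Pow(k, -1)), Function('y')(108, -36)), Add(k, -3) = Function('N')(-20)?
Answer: Rational(16167661, 727) ≈ 22239.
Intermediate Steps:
Function('N')(S) = Pow(S, 3) (Function('N')(S) = Mul(Pow(S, 2), S) = Pow(S, 3))
k = -7997 (k = Add(3, Pow(-20, 3)) = Add(3, -8000) = -7997)
Y = Rational(-26991, 727) (Y = Add(Mul(9009, Pow(-7997, -1)), -36) = Add(Mul(9009, Rational(-1, 7997)), -36) = Add(Rational(-819, 727), -36) = Rational(-26991, 727) ≈ -37.127)
Add(22276, Y) = Add(22276, Rational(-26991, 727)) = Rational(16167661, 727)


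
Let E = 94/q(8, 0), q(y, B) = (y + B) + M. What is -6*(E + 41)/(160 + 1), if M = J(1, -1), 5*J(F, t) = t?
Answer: -4138/2093 ≈ -1.9771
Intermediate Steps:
J(F, t) = t/5
M = -⅕ (M = (⅕)*(-1) = -⅕ ≈ -0.20000)
q(y, B) = -⅕ + B + y (q(y, B) = (y + B) - ⅕ = (B + y) - ⅕ = -⅕ + B + y)
E = 470/39 (E = 94/(-⅕ + 0 + 8) = 94/(39/5) = 94*(5/39) = 470/39 ≈ 12.051)
-6*(E + 41)/(160 + 1) = -6*(470/39 + 41)/(160 + 1) = -4138/(13*161) = -6*2069/6279 = -4138/2093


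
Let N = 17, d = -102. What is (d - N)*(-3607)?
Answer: 429233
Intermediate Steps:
(d - N)*(-3607) = (-102 - 1*17)*(-3607) = (-102 - 17)*(-3607) = -119*(-3607) = 429233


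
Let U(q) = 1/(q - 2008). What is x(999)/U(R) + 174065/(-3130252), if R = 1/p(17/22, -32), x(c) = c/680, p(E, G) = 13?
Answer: -20407199430661/6917856920 ≈ -2949.9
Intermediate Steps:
x(c) = c/680 (x(c) = c*(1/680) = c/680)
R = 1/13 ≈ 0.076923
U(q) = 1/(-2008 + q)
x(999)/U(R) + 174065/(-3130252) = ((1/680)*999)/(1/(-2008 + 1/13)) + 174065/(-3130252) = 999/(680*(1/(-26103/13))) + 174065*(-1/3130252) = 999/(680*(-13/26103)) - 174065/3130252 = (999/680)*(-26103/13) - 174065/3130252 = -26076897/8840 - 174065/3130252 = -20407199430661/6917856920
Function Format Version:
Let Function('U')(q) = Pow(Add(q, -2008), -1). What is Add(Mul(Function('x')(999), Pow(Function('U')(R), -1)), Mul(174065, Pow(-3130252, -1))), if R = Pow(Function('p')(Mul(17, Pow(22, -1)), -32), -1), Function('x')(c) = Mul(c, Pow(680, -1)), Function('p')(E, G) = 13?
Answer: Rational(-20407199430661, 6917856920) ≈ -2949.9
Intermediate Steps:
Function('x')(c) = Mul(Rational(1, 680), c) (Function('x')(c) = Mul(c, Rational(1, 680)) = Mul(Rational(1, 680), c))
R = Rational(1, 13) (R = Pow(13, -1) = Rational(1, 13) ≈ 0.076923)
Function('U')(q) = Pow(Add(-2008, q), -1)
Add(Mul(Function('x')(999), Pow(Function('U')(R), -1)), Mul(174065, Pow(-3130252, -1))) = Add(Mul(Mul(Rational(1, 680), 999), Pow(Pow(Add(-2008, Rational(1, 13)), -1), -1)), Mul(174065, Pow(-3130252, -1))) = Add(Mul(Rational(999, 680), Pow(Pow(Rational(-26103, 13), -1), -1)), Mul(174065, Rational(-1, 3130252))) = Add(Mul(Rational(999, 680), Pow(Rational(-13, 26103), -1)), Rational(-174065, 3130252)) = Add(Mul(Rational(999, 680), Rational(-26103, 13)), Rational(-174065, 3130252)) = Add(Rational(-26076897, 8840), Rational(-174065, 3130252)) = Rational(-20407199430661, 6917856920)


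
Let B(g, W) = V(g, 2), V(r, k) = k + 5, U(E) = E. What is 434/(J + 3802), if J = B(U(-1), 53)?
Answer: 434/3809 ≈ 0.11394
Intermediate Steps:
V(r, k) = 5 + k
B(g, W) = 7 (B(g, W) = 5 + 2 = 7)
J = 7
434/(J + 3802) = 434/(7 + 3802) = 434/3809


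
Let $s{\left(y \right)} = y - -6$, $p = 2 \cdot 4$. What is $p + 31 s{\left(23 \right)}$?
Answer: $907$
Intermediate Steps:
$p = 8$
$s{\left(y \right)} = 6 + y$ ($s{\left(y \right)} = y + 6 = 6 + y$)
$p + 31 s{\left(23 \right)} = 8 + 31 \left(6 + 23\right) = 8 + 31 \cdot 29 = 8 + 899 = 907$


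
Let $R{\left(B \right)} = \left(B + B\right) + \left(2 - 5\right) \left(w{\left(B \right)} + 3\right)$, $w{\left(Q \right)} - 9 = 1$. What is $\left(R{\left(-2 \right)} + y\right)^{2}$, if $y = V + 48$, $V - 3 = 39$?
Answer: $2209$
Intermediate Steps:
$w{\left(Q \right)} = 10$ ($w{\left(Q \right)} = 9 + 1 = 10$)
$V = 42$ ($V = 3 + 39 = 42$)
$y = 90$ ($y = 42 + 48 = 90$)
$R{\left(B \right)} = -39 + 2 B$ ($R{\left(B \right)} = \left(B + B\right) + \left(2 - 5\right) \left(10 + 3\right) = 2 B - 39 = -39 + 2 B$)
$\left(R{\left(-2 \right)} + y\right)^{2} = \left(\left(-39 + 2 \left(-2\right)\right) + 90\right)^{2} = \left(\left(-39 - 4\right) + 90\right)^{2} = \left(-43 + 90\right)^{2} = 47^{2} = 2209$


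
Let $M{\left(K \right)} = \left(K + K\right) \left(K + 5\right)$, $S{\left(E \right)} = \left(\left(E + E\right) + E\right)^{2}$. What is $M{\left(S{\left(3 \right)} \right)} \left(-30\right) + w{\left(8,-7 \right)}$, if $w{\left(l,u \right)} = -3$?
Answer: $-417963$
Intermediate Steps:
$S{\left(E \right)} = 9 E^{2}$ ($S{\left(E \right)} = \left(2 E + E\right)^{2} = \left(3 E\right)^{2} = 9 E^{2}$)
$M{\left(K \right)} = 2 K \left(5 + K\right)$
$M{\left(S{\left(3 \right)} \right)} \left(-30\right) + w{\left(8,-7 \right)} = 2 \cdot 9 \cdot 3^{2} \left(5 + 9 \cdot 3^{2}\right) \left(-30\right) - 3 = 2 \cdot 9 \cdot 9 \left(5 + 9 \cdot 9\right) \left(-30\right) - 3 = 2 \cdot 81 \left(5 + 81\right) \left(-30\right) - 3 = 2 \cdot 81 \cdot 86 \left(-30\right) - 3 = 13932 \left(-30\right) - 3 = -417960 - 3 = -417963$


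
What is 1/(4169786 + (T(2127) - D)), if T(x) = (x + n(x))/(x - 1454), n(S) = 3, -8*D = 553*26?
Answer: 2692/11229910629 ≈ 2.3972e-7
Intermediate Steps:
D = -7189/4 (D = -553*26/8 = -⅛*14378 = -7189/4 ≈ -1797.3)
T(x) = (3 + x)/(-1454 + x) (T(x) = (x + 3)/(x - 1454) = (3 + x)/(-1454 + x))
1/(4169786 + (T(2127) - D)) = 1/(4169786 + ((3 + 2127)/(-1454 + 2127) - 1*(-7189/4))) = 1/(4169786 + (2130/673 + 7189/4)) = 1/(4169786 + 4846717/2692) = 1/(11229910629/2692) = 2692/11229910629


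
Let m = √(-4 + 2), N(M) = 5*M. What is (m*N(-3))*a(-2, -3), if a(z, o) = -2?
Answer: 30*I*√2 ≈ 42.426*I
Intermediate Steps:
m = I*√2 (m = √(-2) = I*√2 ≈ 1.4142*I)
(m*N(-3))*a(-2, -3) = ((I*√2)*(5*(-3)))*(-2) = ((I*√2)*(-15))*(-2) = -15*I*√2*(-2) = 30*I*√2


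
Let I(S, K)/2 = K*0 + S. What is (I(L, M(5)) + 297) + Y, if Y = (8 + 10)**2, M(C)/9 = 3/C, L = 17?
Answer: 655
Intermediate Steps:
M(C) = 27/C (M(C) = 9*(3/C) = 27/C)
I(S, K) = 2*S (I(S, K) = 2*(K*0 + S) = 2*(0 + S) = 2*S)
Y = 324 (Y = 18**2 = 324)
(I(L, M(5)) + 297) + Y = (2*17 + 297) + 324 = (34 + 297) + 324 = 331 + 324 = 655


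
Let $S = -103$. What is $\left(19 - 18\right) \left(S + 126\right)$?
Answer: $23$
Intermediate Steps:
$\left(19 - 18\right) \left(S + 126\right) = \left(19 - 18\right) \left(-103 + 126\right) = 1 \cdot 23 = 23$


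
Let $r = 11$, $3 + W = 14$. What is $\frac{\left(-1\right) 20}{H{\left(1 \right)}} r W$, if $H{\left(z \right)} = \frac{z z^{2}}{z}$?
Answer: $-2420$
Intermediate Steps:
$H{\left(z \right)} = z^{2}$ ($H{\left(z \right)} = \frac{z^{3}}{z} = z^{2}$)
$W = 11$ ($W = -3 + 14 = 11$)
$\frac{\left(-1\right) 20}{H{\left(1 \right)}} r W = \frac{\left(-1\right) 20}{1^{2}} \cdot 11 \cdot 11 = - \frac{20}{1} \cdot 11 \cdot 11 = \left(-20\right) 1 \cdot 11 \cdot 11 = \left(-20\right) 11 \cdot 11 = \left(-220\right) 11 = -2420$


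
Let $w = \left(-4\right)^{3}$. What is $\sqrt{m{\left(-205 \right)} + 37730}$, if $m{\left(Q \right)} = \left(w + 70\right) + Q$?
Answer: $\sqrt{37531} \approx 193.73$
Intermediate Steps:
$w = -64$
$m{\left(Q \right)} = 6 + Q$ ($m{\left(Q \right)} = \left(-64 + 70\right) + Q = 6 + Q$)
$\sqrt{m{\left(-205 \right)} + 37730} = \sqrt{\left(6 - 205\right) + 37730} = \sqrt{-199 + 37730} = \sqrt{37531}$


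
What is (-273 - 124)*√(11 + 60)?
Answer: -397*√71 ≈ -3345.2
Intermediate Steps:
(-273 - 124)*√(11 + 60) = -397*√71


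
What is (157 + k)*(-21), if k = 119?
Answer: -5796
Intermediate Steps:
(157 + k)*(-21) = (157 + 119)*(-21) = 276*(-21) = -5796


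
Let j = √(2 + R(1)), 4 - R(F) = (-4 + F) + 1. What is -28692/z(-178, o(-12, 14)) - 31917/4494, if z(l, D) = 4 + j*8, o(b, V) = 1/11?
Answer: 10415345/46438 - 28692*√2/31 ≈ -1084.6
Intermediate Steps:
R(F) = 7 - F (R(F) = 4 - ((-4 + F) + 1) = 4 - (-3 + F) = 4 + (3 - F) = 7 - F)
j = 2*√2 (j = √(2 + (7 - 1*1)) = √(2 + (7 - 1)) = √(2 + 6) = √8 = 2*√2 ≈ 2.8284)
o(b, V) = 1/11
z(l, D) = 4 + 16*√2 (z(l, D) = 4 + (2*√2)*8 = 4 + 16*√2)
-28692/z(-178, o(-12, 14)) - 31917/4494 = -28692/(4 + 16*√2) - 31917/4494 = -28692/(4 + 16*√2) - 31917*1/4494 = -28692/(4 + 16*√2) - 10639/1498 = -10639/1498 - 28692/(4 + 16*√2)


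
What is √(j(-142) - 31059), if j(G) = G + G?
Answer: I*√31343 ≈ 177.04*I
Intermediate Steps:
j(G) = 2*G
√(j(-142) - 31059) = √(2*(-142) - 31059) = √(-284 - 31059) = √(-31343) = I*√31343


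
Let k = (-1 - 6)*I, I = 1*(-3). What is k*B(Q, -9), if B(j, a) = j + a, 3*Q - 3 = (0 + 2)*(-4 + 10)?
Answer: -84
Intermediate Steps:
Q = 5 (Q = 1 + ((0 + 2)*(-4 + 10))/3 = 1 + (2*6)/3 = 1 + (⅓)*12 = 1 + 4 = 5)
I = -3
B(j, a) = a + j
k = 21 (k = (-1 - 6)*(-3) = -7*(-3) = 21)
k*B(Q, -9) = 21*(-9 + 5) = 21*(-4) = -84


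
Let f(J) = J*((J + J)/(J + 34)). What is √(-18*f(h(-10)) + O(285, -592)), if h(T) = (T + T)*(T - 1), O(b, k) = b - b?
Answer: 660*I*√254/127 ≈ 82.824*I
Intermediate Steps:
O(b, k) = 0
h(T) = 2*T*(-1 + T) (h(T) = (2*T)*(-1 + T) = 2*T*(-1 + T))
f(J) = 2*J²/(34 + J) (f(J) = J*((2*J)/(34 + J)) = J*(2*J/(34 + J)) = 2*J²/(34 + J))
√(-18*f(h(-10)) + O(285, -592)) = √(-36*(2*(-10)*(-1 - 10))²/(34 + 2*(-10)*(-1 - 10)) + 0) = √(-36*(2*(-10)*(-11))²/(34 + 2*(-10)*(-11)) + 0) = √(-36*220²/(34 + 220) + 0) = √(-36*48400/254 + 0) = √(-18*48400/127 + 0) = √(-871200/127 + 0) = √(-871200/127) = 660*I*√254/127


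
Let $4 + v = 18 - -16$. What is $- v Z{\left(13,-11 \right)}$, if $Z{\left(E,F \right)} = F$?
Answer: $330$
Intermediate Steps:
$v = 30$ ($v = -4 + \left(18 - -16\right) = -4 + \left(18 + 16\right) = -4 + 34 = 30$)
$- v Z{\left(13,-11 \right)} = \left(-1\right) 30 \left(-11\right) = \left(-30\right) \left(-11\right) = 330$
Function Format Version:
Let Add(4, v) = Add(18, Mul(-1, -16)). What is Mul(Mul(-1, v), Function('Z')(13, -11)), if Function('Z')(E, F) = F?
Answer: 330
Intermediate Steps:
v = 30 (v = Add(-4, Add(18, Mul(-1, -16))) = Add(-4, Add(18, 16)) = Add(-4, 34) = 30)
Mul(Mul(-1, v), Function('Z')(13, -11)) = Mul(Mul(-1, 30), -11) = Mul(-30, -11) = 330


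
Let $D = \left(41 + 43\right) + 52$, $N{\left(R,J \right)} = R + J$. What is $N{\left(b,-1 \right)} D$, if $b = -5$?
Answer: $-816$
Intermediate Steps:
$N{\left(R,J \right)} = J + R$
$D = 136$ ($D = 84 + 52 = 136$)
$N{\left(b,-1 \right)} D = \left(-1 - 5\right) 136 = \left(-6\right) 136 = -816$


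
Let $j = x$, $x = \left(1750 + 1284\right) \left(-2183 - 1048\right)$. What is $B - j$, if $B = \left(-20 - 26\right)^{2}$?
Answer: $9804970$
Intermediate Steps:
$x = -9802854$ ($x = 3034 \left(-3231\right) = -9802854$)
$j = -9802854$
$B = 2116$ ($B = \left(-46\right)^{2} = 2116$)
$B - j = 2116 - -9802854 = 2116 + 9802854 = 9804970$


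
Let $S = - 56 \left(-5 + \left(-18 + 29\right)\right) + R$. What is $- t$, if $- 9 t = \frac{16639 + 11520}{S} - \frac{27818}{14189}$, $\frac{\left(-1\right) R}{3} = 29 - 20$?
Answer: $- \frac{58520855}{6622209} \approx -8.8371$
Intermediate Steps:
$R = -27$ ($R = - 3 \left(29 - 20\right) = \left(-3\right) 9 = -27$)
$S = -363$ ($S = - 56 \left(-5 + \left(-18 + 29\right)\right) - 27 = - 56 \left(-5 + 11\right) - 27 = \left(-56\right) 6 - 27 = -336 - 27 = -363$)
$t = \frac{58520855}{6622209}$ ($t = - \frac{\frac{16639 + 11520}{-363} - \frac{27818}{14189}}{9} = - \frac{28159 \left(- \frac{1}{363}\right) - \frac{3974}{2027}}{9} = - \frac{- \frac{28159}{363} - \frac{3974}{2027}}{9} = \left(- \frac{1}{9}\right) \left(- \frac{58520855}{735801}\right) = \frac{58520855}{6622209} \approx 8.8371$)
$- t = \left(-1\right) \frac{58520855}{6622209} = - \frac{58520855}{6622209}$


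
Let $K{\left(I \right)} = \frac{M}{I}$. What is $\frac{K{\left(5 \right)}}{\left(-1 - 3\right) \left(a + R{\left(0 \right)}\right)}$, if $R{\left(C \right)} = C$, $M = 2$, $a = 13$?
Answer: $- \frac{1}{130} \approx -0.0076923$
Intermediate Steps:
$K{\left(I \right)} = \frac{2}{I}$
$\frac{K{\left(5 \right)}}{\left(-1 - 3\right) \left(a + R{\left(0 \right)}\right)} = \frac{2 \cdot \frac{1}{5}}{\left(-1 - 3\right) \left(13 + 0\right)} = \frac{2 \cdot \frac{1}{5}}{\left(-1 - 3\right) 13} = \frac{2}{5 \left(\left(-4\right) 13\right)} = \frac{2}{5 \left(-52\right)} = \frac{2}{5} \left(- \frac{1}{52}\right) = - \frac{1}{130}$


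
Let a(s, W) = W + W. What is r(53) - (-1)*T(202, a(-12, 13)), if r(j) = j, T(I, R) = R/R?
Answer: 54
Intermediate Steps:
a(s, W) = 2*W
T(I, R) = 1
r(53) - (-1)*T(202, a(-12, 13)) = 53 - (-1) = 53 - 1*(-1) = 53 + 1 = 54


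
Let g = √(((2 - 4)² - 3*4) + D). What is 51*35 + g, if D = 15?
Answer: 1785 + √7 ≈ 1787.6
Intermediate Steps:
g = √7 (g = √(((2 - 4)² - 3*4) + 15) = √(((-2)² - 12) + 15) = √((4 - 12) + 15) = √(-8 + 15) = √7 ≈ 2.6458)
51*35 + g = 51*35 + √7 = 1785 + √7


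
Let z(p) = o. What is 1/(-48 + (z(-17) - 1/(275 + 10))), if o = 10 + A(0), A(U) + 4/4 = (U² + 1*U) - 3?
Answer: -285/11971 ≈ -0.023808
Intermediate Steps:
A(U) = -4 + U + U² (A(U) = -1 + ((U² + 1*U) - 3) = -1 + ((U² + U) - 3) = -1 + ((U + U²) - 3) = -1 + (-3 + U + U²) = -4 + U + U²)
o = 6 (o = 10 + (-4 + 0 + 0²) = 10 + (-4 + 0 + 0) = 10 - 4 = 6)
z(p) = 6
1/(-48 + (z(-17) - 1/(275 + 10))) = 1/(-48 + (6 - 1/(275 + 10))) = 1/(-48 + (6 - 1/285)) = 1/(-48 + 1709/285) = 1/(-11971/285) = -285/11971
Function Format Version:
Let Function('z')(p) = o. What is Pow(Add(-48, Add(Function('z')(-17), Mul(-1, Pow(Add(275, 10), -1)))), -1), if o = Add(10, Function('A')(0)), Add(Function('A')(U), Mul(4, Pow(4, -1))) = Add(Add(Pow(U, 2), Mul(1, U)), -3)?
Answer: Rational(-285, 11971) ≈ -0.023808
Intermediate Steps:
Function('A')(U) = Add(-4, U, Pow(U, 2)) (Function('A')(U) = Add(-1, Add(Add(Pow(U, 2), Mul(1, U)), -3)) = Add(-1, Add(Add(Pow(U, 2), U), -3)) = Add(-1, Add(Add(U, Pow(U, 2)), -3)) = Add(-1, Add(-3, U, Pow(U, 2))) = Add(-4, U, Pow(U, 2)))
o = 6 (o = Add(10, Add(-4, 0, Pow(0, 2))) = Add(10, Add(-4, 0, 0)) = Add(10, -4) = 6)
Function('z')(p) = 6
Pow(Add(-48, Add(Function('z')(-17), Mul(-1, Pow(Add(275, 10), -1)))), -1) = Pow(Add(-48, Add(6, Mul(-1, Pow(Add(275, 10), -1)))), -1) = Pow(Add(-48, Add(6, Mul(-1, Pow(285, -1)))), -1) = Pow(Add(-48, Add(6, Mul(-1, Rational(1, 285)))), -1) = Pow(Add(-48, Add(6, Rational(-1, 285))), -1) = Pow(Add(-48, Rational(1709, 285)), -1) = Pow(Rational(-11971, 285), -1) = Rational(-285, 11971)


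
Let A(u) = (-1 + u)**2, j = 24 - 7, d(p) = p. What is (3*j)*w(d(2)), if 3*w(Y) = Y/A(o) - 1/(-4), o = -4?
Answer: 561/100 ≈ 5.6100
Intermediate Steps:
j = 17
w(Y) = 1/12 + Y/75 (w(Y) = (Y/((-1 - 4)**2) - 1/(-4))/3 = (Y/((-5)**2) - 1*(-1/4))/3 = (Y/25 + 1/4)/3 = (1/4 + Y/25)/3 = 1/12 + Y/75)
(3*j)*w(d(2)) = (3*17)*(1/12 + (1/75)*2) = 51*(1/12 + 2/75) = 51*(11/100) = 561/100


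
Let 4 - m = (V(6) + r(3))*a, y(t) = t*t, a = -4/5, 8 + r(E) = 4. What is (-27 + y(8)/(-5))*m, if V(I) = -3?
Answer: 1592/25 ≈ 63.680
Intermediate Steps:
r(E) = -4 (r(E) = -8 + 4 = -4)
a = -4/5 (a = -4*1/5 = -4/5 ≈ -0.80000)
y(t) = t**2
m = -8/5 (m = 4 - (-3 - 4)*(-4)/5 = 4 - (-7)*(-4)/5 = 4 - 1*28/5 = 4 - 28/5 = -8/5 ≈ -1.6000)
(-27 + y(8)/(-5))*m = (-27 + 8**2/(-5))*(-8/5) = (-27 + 64*(-1/5))*(-8/5) = (-27 - 64/5)*(-8/5) = -199/5*(-8/5) = 1592/25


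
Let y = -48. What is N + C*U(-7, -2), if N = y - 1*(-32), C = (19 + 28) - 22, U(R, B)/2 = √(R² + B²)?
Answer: -16 + 50*√53 ≈ 348.01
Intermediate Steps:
U(R, B) = 2*√(B² + R²) (U(R, B) = 2*√(R² + B²) = 2*√(B² + R²))
C = 25 (C = 47 - 22 = 25)
N = -16 (N = -48 - 1*(-32) = -48 + 32 = -16)
N + C*U(-7, -2) = -16 + 25*(2*√((-2)² + (-7)²)) = -16 + 25*(2*√(4 + 49)) = -16 + 25*(2*√53) = -16 + 50*√53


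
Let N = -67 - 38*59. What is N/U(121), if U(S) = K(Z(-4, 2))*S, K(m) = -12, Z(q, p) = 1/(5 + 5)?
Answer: 2309/1452 ≈ 1.5902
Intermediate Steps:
Z(q, p) = ⅒ (Z(q, p) = 1/10 = ⅒)
N = -2309 (N = -67 - 2242 = -2309)
U(S) = -12*S
N/U(121) = -2309/((-12*121)) = -2309/(-1452) = -2309*(-1/1452) = 2309/1452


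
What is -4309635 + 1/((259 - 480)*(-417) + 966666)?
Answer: -4563140659604/1058823 ≈ -4.3096e+6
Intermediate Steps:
-4309635 + 1/((259 - 480)*(-417) + 966666) = -4309635 + 1/(-221*(-417) + 966666) = -4309635 + 1/(92157 + 966666) = -4309635 + 1/1058823 = -4563140659604/1058823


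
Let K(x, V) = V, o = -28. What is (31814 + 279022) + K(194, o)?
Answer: 310808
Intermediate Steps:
(31814 + 279022) + K(194, o) = (31814 + 279022) - 28 = 310836 - 28 = 310808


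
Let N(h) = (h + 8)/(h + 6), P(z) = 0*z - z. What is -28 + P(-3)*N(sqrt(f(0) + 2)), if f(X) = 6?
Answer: -166/7 - 3*sqrt(2)/7 ≈ -24.320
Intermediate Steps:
P(z) = -z (P(z) = 0 - z = -z)
N(h) = (8 + h)/(6 + h)
-28 + P(-3)*N(sqrt(f(0) + 2)) = -28 + (-1*(-3))*((8 + sqrt(6 + 2))/(6 + sqrt(6 + 2))) = -28 + 3*((8 + sqrt(8))/(6 + sqrt(8))) = -28 + 3*((8 + 2*sqrt(2))/(6 + 2*sqrt(2))) = -28 + 3*(8 + 2*sqrt(2))/(6 + 2*sqrt(2))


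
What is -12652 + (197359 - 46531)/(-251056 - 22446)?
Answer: -1730249066/136751 ≈ -12653.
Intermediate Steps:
-12652 + (197359 - 46531)/(-251056 - 22446) = -12652 + 150828/(-273502) = -12652 + 150828*(-1/273502) = -12652 - 75414/136751 = -1730249066/136751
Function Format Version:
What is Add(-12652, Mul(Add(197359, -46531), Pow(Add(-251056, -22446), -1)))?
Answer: Rational(-1730249066, 136751) ≈ -12653.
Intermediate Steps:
Add(-12652, Mul(Add(197359, -46531), Pow(Add(-251056, -22446), -1))) = Add(-12652, Mul(150828, Pow(-273502, -1))) = Add(-12652, Mul(150828, Rational(-1, 273502))) = Add(-12652, Rational(-75414, 136751)) = Rational(-1730249066, 136751)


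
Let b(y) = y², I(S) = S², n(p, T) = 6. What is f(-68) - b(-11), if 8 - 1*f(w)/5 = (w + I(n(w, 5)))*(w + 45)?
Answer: -3761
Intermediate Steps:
f(w) = 40 - 5*(36 + w)*(45 + w) (f(w) = 40 - 5*(w + 6²)*(w + 45) = 40 - 5*(w + 36)*(45 + w) = 40 - 5*(36 + w)*(45 + w))
f(-68) - b(-11) = (-8060 - 405*(-68) - 5*(-68)²) - 1*(-11)² = (-8060 + 27540 - 5*4624) - 1*121 = (-8060 + 27540 - 23120) - 121 = -3640 - 121 = -3761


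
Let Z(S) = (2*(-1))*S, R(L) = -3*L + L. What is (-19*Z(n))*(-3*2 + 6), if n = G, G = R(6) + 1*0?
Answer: 0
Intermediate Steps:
R(L) = -2*L
G = -12 (G = -2*6 + 1*0 = -12 + 0 = -12)
n = -12
Z(S) = -2*S
(-19*Z(n))*(-3*2 + 6) = (-(-38)*(-12))*(-3*2 + 6) = (-19*24)*(-6 + 6) = -456*0 = 0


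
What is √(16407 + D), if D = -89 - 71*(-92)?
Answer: 5*√914 ≈ 151.16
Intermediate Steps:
D = 6443 (D = -89 + 6532 = 6443)
√(16407 + D) = √(16407 + 6443) = √22850 = 5*√914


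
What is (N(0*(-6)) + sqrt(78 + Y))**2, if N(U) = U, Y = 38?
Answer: 116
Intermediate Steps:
(N(0*(-6)) + sqrt(78 + Y))**2 = (0*(-6) + sqrt(78 + 38))**2 = (0 + sqrt(116))**2 = (0 + 2*sqrt(29))**2 = (2*sqrt(29))**2 = 116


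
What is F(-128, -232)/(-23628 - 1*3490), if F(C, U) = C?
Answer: 64/13559 ≈ 0.0047201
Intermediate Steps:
F(-128, -232)/(-23628 - 1*3490) = -128/(-23628 - 1*3490) = -128/(-23628 - 3490) = -128/(-27118) = -128*(-1/27118) = 64/13559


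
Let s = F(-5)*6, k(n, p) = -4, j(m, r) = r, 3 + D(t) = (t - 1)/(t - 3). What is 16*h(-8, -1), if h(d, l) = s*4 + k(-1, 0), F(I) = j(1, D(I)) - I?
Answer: 992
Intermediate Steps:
D(t) = -3 + (-1 + t)/(-3 + t) (D(t) = -3 + (t - 1)/(t - 3) = -3 + (-1 + t)/(-3 + t))
F(I) = -I + 2*(4 - I)/(-3 + I) (F(I) = 2*(4 - I)/(-3 + I) - I = -I + 2*(4 - I)/(-3 + I))
s = 33/2 (s = ((8 - 5 - 1*(-5)²)/(-3 - 5))*6 = ((8 - 5 - 1*25)/(-8))*6 = -(8 - 5 - 25)/8*6 = -⅛*(-22)*6 = (11/4)*6 = 33/2 ≈ 16.500)
h(d, l) = 62 (h(d, l) = (33/2)*4 - 4 = 66 - 4 = 62)
16*h(-8, -1) = 16*62 = 992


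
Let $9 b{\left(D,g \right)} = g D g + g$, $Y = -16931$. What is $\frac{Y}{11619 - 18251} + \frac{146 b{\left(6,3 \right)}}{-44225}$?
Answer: $\frac{2227923257}{879900600} \approx 2.532$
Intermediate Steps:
$b{\left(D,g \right)} = \frac{g}{9} + \frac{D g^{2}}{9}$ ($b{\left(D,g \right)} = \frac{g D g + g}{9} = \frac{D g g + g}{9} = \frac{D g^{2} + g}{9} = \frac{g + D g^{2}}{9} = \frac{g}{9} + \frac{D g^{2}}{9}$)
$\frac{Y}{11619 - 18251} + \frac{146 b{\left(6,3 \right)}}{-44225} = - \frac{16931}{11619 - 18251} + \frac{146 \cdot \frac{1}{9} \cdot 3 \left(1 + 6 \cdot 3\right)}{-44225} = - \frac{16931}{-6632} + 146 \cdot \frac{1}{9} \cdot 3 \left(1 + 18\right) \left(- \frac{1}{44225}\right) = \left(-16931\right) \left(- \frac{1}{6632}\right) + 146 \cdot \frac{1}{9} \cdot 3 \cdot 19 \left(- \frac{1}{44225}\right) = \frac{16931}{6632} + 146 \cdot \frac{19}{3} \left(- \frac{1}{44225}\right) = \frac{16931}{6632} + \frac{2774}{3} \left(- \frac{1}{44225}\right) = \frac{16931}{6632} - \frac{2774}{132675} = \frac{2227923257}{879900600}$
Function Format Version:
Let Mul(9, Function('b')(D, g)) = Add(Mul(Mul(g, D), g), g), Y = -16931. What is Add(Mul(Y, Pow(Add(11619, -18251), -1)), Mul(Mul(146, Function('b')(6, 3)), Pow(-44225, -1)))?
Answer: Rational(2227923257, 879900600) ≈ 2.5320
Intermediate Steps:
Function('b')(D, g) = Add(Mul(Rational(1, 9), g), Mul(Rational(1, 9), D, Pow(g, 2))) (Function('b')(D, g) = Mul(Rational(1, 9), Add(Mul(Mul(g, D), g), g)) = Mul(Rational(1, 9), Add(Mul(Mul(D, g), g), g)) = Mul(Rational(1, 9), Add(Mul(D, Pow(g, 2)), g)) = Mul(Rational(1, 9), Add(g, Mul(D, Pow(g, 2)))) = Add(Mul(Rational(1, 9), g), Mul(Rational(1, 9), D, Pow(g, 2))))
Add(Mul(Y, Pow(Add(11619, -18251), -1)), Mul(Mul(146, Function('b')(6, 3)), Pow(-44225, -1))) = Add(Mul(-16931, Pow(Add(11619, -18251), -1)), Mul(Mul(146, Mul(Rational(1, 9), 3, Add(1, Mul(6, 3)))), Pow(-44225, -1))) = Add(Mul(-16931, Pow(-6632, -1)), Mul(Mul(146, Mul(Rational(1, 9), 3, Add(1, 18))), Rational(-1, 44225))) = Add(Mul(-16931, Rational(-1, 6632)), Mul(Mul(146, Mul(Rational(1, 9), 3, 19)), Rational(-1, 44225))) = Add(Rational(16931, 6632), Mul(Mul(146, Rational(19, 3)), Rational(-1, 44225))) = Add(Rational(16931, 6632), Mul(Rational(2774, 3), Rational(-1, 44225))) = Add(Rational(16931, 6632), Rational(-2774, 132675)) = Rational(2227923257, 879900600)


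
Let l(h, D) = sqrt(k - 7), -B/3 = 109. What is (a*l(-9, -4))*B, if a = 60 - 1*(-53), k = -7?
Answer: -36951*I*sqrt(14) ≈ -1.3826e+5*I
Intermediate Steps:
B = -327 (B = -3*109 = -327)
l(h, D) = I*sqrt(14) (l(h, D) = sqrt(-7 - 7) = sqrt(-14) = I*sqrt(14))
a = 113 (a = 60 + 53 = 113)
(a*l(-9, -4))*B = (113*(I*sqrt(14)))*(-327) = (113*I*sqrt(14))*(-327) = -36951*I*sqrt(14)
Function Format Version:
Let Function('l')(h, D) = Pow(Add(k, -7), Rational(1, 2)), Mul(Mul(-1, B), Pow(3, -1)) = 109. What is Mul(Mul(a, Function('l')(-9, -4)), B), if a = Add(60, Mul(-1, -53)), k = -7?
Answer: Mul(-36951, I, Pow(14, Rational(1, 2))) ≈ Mul(-1.3826e+5, I)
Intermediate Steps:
B = -327 (B = Mul(-3, 109) = -327)
Function('l')(h, D) = Mul(I, Pow(14, Rational(1, 2))) (Function('l')(h, D) = Pow(Add(-7, -7), Rational(1, 2)) = Pow(-14, Rational(1, 2)) = Mul(I, Pow(14, Rational(1, 2))))
a = 113 (a = Add(60, 53) = 113)
Mul(Mul(a, Function('l')(-9, -4)), B) = Mul(Mul(113, Mul(I, Pow(14, Rational(1, 2)))), -327) = Mul(Mul(113, I, Pow(14, Rational(1, 2))), -327) = Mul(-36951, I, Pow(14, Rational(1, 2)))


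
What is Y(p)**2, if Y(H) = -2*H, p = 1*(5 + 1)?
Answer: 144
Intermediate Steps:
p = 6 (p = 1*6 = 6)
Y(p)**2 = (-2*6)**2 = (-12)**2 = 144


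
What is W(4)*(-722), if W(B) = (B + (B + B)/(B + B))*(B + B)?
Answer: -28880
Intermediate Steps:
W(B) = 2*B*(1 + B) (W(B) = (B + (2*B)/((2*B)))*(2*B) = (B + (2*B)*(1/(2*B)))*(2*B) = (B + 1)*(2*B) = (1 + B)*(2*B) = 2*B*(1 + B))
W(4)*(-722) = (2*4*(1 + 4))*(-722) = (2*4*5)*(-722) = 40*(-722) = -28880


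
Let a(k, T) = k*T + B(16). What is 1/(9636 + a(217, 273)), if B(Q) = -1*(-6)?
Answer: 1/68883 ≈ 1.4517e-5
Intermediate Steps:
B(Q) = 6
a(k, T) = 6 + T*k (a(k, T) = k*T + 6 = T*k + 6 = 6 + T*k)
1/(9636 + a(217, 273)) = 1/(9636 + (6 + 273*217)) = 1/(9636 + (6 + 59241)) = 1/(9636 + 59247) = 1/68883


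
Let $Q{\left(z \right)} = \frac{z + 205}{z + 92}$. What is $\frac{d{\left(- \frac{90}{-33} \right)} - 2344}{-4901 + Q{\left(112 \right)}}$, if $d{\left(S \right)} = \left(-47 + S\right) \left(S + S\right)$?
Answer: $\frac{63820176}{120937927} \approx 0.52771$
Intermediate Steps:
$d{\left(S \right)} = 2 S \left(-47 + S\right)$ ($d{\left(S \right)} = \left(-47 + S\right) 2 S = 2 S \left(-47 + S\right)$)
$Q{\left(z \right)} = \frac{205 + z}{92 + z}$
$\frac{d{\left(- \frac{90}{-33} \right)} - 2344}{-4901 + Q{\left(112 \right)}} = \frac{2 \left(- \frac{90}{-33}\right) \left(-47 - \frac{90}{-33}\right) - 2344}{-4901 + \frac{205 + 112}{92 + 112}} = \frac{2 \left(\left(-90\right) \left(- \frac{1}{33}\right)\right) \left(-47 - - \frac{30}{11}\right) - 2344}{-4901 + \frac{1}{204} \cdot 317} = \frac{2 \cdot \frac{30}{11} \left(-47 + \frac{30}{11}\right) - 2344}{-4901 + \frac{1}{204} \cdot 317} = \frac{2 \cdot \frac{30}{11} \left(- \frac{487}{11}\right) - 2344}{-4901 + \frac{317}{204}} = \frac{- \frac{29220}{121} - 2344}{- \frac{999487}{204}} = \left(- \frac{312844}{121}\right) \left(- \frac{204}{999487}\right) = \frac{63820176}{120937927}$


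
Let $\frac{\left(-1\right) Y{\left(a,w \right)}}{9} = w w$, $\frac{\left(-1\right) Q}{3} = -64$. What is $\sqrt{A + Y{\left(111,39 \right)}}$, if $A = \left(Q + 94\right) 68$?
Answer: $\sqrt{5759} \approx 75.888$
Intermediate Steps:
$Q = 192$ ($Q = \left(-3\right) \left(-64\right) = 192$)
$Y{\left(a,w \right)} = - 9 w^{2}$ ($Y{\left(a,w \right)} = - 9 w w = - 9 w^{2}$)
$A = 19448$ ($A = \left(192 + 94\right) 68 = 286 \cdot 68 = 19448$)
$\sqrt{A + Y{\left(111,39 \right)}} = \sqrt{19448 - 9 \cdot 39^{2}} = \sqrt{19448 - 13689} = \sqrt{5759}$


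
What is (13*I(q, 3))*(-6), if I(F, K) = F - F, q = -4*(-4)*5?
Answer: 0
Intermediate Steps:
q = 80 (q = 16*5 = 80)
I(F, K) = 0
(13*I(q, 3))*(-6) = (13*0)*(-6) = 0*(-6) = 0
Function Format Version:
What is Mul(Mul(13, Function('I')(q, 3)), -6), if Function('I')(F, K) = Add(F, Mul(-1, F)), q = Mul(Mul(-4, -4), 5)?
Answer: 0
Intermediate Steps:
q = 80 (q = Mul(16, 5) = 80)
Function('I')(F, K) = 0
Mul(Mul(13, Function('I')(q, 3)), -6) = Mul(Mul(13, 0), -6) = Mul(0, -6) = 0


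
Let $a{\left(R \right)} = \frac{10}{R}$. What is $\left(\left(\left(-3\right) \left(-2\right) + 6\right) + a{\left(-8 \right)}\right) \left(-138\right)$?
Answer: $- \frac{2967}{2} \approx -1483.5$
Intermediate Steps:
$\left(\left(\left(-3\right) \left(-2\right) + 6\right) + a{\left(-8 \right)}\right) \left(-138\right) = \left(\left(\left(-3\right) \left(-2\right) + 6\right) + \frac{10}{-8}\right) \left(-138\right) = \left(\left(6 + 6\right) + 10 \left(- \frac{1}{8}\right)\right) \left(-138\right) = \left(12 - \frac{5}{4}\right) \left(-138\right) = \frac{43}{4} \left(-138\right) = - \frac{2967}{2}$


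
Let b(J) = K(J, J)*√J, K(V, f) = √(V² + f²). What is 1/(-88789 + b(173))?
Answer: -88789/7873131087 - 173*√346/7873131087 ≈ -1.1686e-5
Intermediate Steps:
b(J) = √2*√J*√(J²) (b(J) = √(J² + J²)*√J = √(2*J²)*√J = (√2*√(J²))*√J = √2*√J*√(J²))
1/(-88789 + b(173)) = 1/(-88789 + √2*√173*√(173²)) = 1/(-88789 + √2*√173*√29929) = 1/(-88789 + √2*√173*173) = 1/(-88789 + 173*√346)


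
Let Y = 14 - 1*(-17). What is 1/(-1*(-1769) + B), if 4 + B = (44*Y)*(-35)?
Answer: -1/45975 ≈ -2.1751e-5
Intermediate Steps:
Y = 31 (Y = 14 + 17 = 31)
B = -47744 (B = -4 + (44*31)*(-35) = -4 + 1364*(-35) = -4 - 47740 = -47744)
1/(-1*(-1769) + B) = 1/(-1*(-1769) - 47744) = 1/(1769 - 47744) = 1/(-45975) = -1/45975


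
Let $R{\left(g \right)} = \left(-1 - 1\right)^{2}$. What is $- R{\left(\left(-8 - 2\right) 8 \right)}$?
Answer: $-4$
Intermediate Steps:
$R{\left(g \right)} = 4$ ($R{\left(g \right)} = \left(-2\right)^{2} = 4$)
$- R{\left(\left(-8 - 2\right) 8 \right)} = \left(-1\right) 4 = -4$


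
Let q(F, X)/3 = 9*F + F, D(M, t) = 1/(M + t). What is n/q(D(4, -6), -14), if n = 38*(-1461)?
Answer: 18506/5 ≈ 3701.2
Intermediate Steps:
n = -55518
q(F, X) = 30*F (q(F, X) = 3*(9*F + F) = 3*(10*F) = 30*F)
n/q(D(4, -6), -14) = -55518/(30/(4 - 6)) = -55518/(30/(-2)) = -55518/(30*(-½)) = -55518/(-15) = -55518*(-1/15) = 18506/5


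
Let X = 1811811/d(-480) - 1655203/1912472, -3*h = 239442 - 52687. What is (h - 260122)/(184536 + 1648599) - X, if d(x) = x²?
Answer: -48290405180774521/6731173170662400 ≈ -7.1741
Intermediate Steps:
h = -186755/3 (h = -(239442 - 52687)/3 = -⅓*186755 = -186755/3 ≈ -62252.)
X = 128486626483/18359731200 (X = 1811811/((-480)²) - 1655203/1912472 = 1811811/230400 - 1655203*1/1912472 = 1811811*(1/230400) - 1655203/1912472 = 603937/76800 - 1655203/1912472 = 128486626483/18359731200 ≈ 6.9983)
(h - 260122)/(184536 + 1648599) - X = (-186755/3 - 260122)/(184536 + 1648599) - 1*128486626483/18359731200 = -967121/3/1833135 - 128486626483/18359731200 = -967121/3*1/1833135 - 128486626483/18359731200 = -967121/5499405 - 128486626483/18359731200 = -48290405180774521/6731173170662400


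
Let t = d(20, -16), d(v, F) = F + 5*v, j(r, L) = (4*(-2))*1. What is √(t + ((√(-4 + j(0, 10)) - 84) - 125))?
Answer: √(-125 + 2*I*√3) ≈ 0.1549 + 11.181*I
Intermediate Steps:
j(r, L) = -8 (j(r, L) = -8*1 = -8)
t = 84 (t = -16 + 5*20 = -16 + 100 = 84)
√(t + ((√(-4 + j(0, 10)) - 84) - 125)) = √(84 + ((√(-4 - 8) - 84) - 125)) = √(84 + ((√(-12) - 84) - 125)) = √(84 + ((2*I*√3 - 84) - 125)) = √(84 + ((-84 + 2*I*√3) - 125)) = √(84 + (-209 + 2*I*√3)) = √(-125 + 2*I*√3)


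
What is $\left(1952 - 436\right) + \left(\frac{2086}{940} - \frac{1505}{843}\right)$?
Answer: $\frac{600826259}{396210} \approx 1516.4$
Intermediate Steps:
$\left(1952 - 436\right) + \left(\frac{2086}{940} - \frac{1505}{843}\right) = 1516 + \left(2086 \cdot \frac{1}{940} - \frac{1505}{843}\right) = 1516 + \left(\frac{1043}{470} - \frac{1505}{843}\right) = 1516 + \frac{171899}{396210} = \frac{600826259}{396210}$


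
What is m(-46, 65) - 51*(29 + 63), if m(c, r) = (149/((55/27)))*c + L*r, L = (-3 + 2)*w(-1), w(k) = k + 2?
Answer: -446693/55 ≈ -8121.7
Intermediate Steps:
w(k) = 2 + k
L = -1 (L = (-3 + 2)*(2 - 1) = -1*1 = -1)
m(c, r) = -r + 4023*c/55 (m(c, r) = (149/((55/27)))*c - r = (149/((55*(1/27))))*c - r = (149/(55/27))*c - r = (149*(27/55))*c - r = 4023*c/55 - r = -r + 4023*c/55)
m(-46, 65) - 51*(29 + 63) = (-1*65 + (4023/55)*(-46)) - 51*(29 + 63) = (-65 - 185058/55) - 51*92 = -188633/55 - 1*4692 = -188633/55 - 4692 = -446693/55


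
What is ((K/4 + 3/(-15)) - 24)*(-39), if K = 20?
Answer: 3744/5 ≈ 748.80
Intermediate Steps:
((K/4 + 3/(-15)) - 24)*(-39) = ((20/4 + 3/(-15)) - 24)*(-39) = ((20*(¼) + 3*(-1/15)) - 24)*(-39) = ((5 - ⅕) - 24)*(-39) = (24/5 - 24)*(-39) = -96/5*(-39) = 3744/5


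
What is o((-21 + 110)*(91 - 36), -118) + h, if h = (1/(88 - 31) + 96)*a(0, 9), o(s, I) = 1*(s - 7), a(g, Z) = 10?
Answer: 333346/57 ≈ 5848.2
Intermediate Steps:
o(s, I) = -7 + s (o(s, I) = 1*(-7 + s) = -7 + s)
h = 54730/57 (h = (1/(88 - 31) + 96)*10 = (1/57 + 96)*10 = (5473/57)*10 = 54730/57 ≈ 960.18)
o((-21 + 110)*(91 - 36), -118) + h = (-7 + (-21 + 110)*(91 - 36)) + 54730/57 = (-7 + 89*55) + 54730/57 = (-7 + 4895) + 54730/57 = 4888 + 54730/57 = 333346/57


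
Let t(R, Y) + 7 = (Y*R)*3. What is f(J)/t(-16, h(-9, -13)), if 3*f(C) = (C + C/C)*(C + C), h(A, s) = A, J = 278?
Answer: 51708/425 ≈ 121.67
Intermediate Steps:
f(C) = 2*C*(1 + C)/3 (f(C) = ((C + C/C)*(C + C))/3 = ((C + 1)*(2*C))/3 = ((1 + C)*(2*C))/3 = (2*C*(1 + C))/3 = 2*C*(1 + C)/3)
t(R, Y) = -7 + 3*R*Y (t(R, Y) = -7 + (Y*R)*3 = -7 + (R*Y)*3 = -7 + 3*R*Y)
f(J)/t(-16, h(-9, -13)) = ((⅔)*278*(1 + 278))/(-7 + 3*(-16)*(-9)) = ((⅔)*278*279)/(-7 + 432) = 51708/425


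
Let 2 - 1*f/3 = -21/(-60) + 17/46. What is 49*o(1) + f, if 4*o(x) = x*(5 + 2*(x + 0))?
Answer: 10303/115 ≈ 89.591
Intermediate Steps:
f = 1767/460 (f = 6 - 3*(-21/(-60) + 17/46) = 6 - 3*(-21*(-1/60) + 17*(1/46)) = 6 - 3*(7/20 + 17/46) = 6 - 3*331/460 = 6 - 993/460 = 1767/460 ≈ 3.8413)
o(x) = x*(5 + 2*x)/4 (o(x) = (x*(5 + 2*(x + 0)))/4 = (x*(5 + 2*x))/4 = x*(5 + 2*x)/4)
49*o(1) + f = 49*((¼)*1*(5 + 2*1)) + 1767/460 = 49*((¼)*1*(5 + 2)) + 1767/460 = 49*((¼)*1*7) + 1767/460 = 49*(7/4) + 1767/460 = 343/4 + 1767/460 = 10303/115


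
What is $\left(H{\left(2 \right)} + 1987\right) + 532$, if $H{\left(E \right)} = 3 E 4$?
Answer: $2543$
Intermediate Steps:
$H{\left(E \right)} = 12 E$
$\left(H{\left(2 \right)} + 1987\right) + 532 = \left(12 \cdot 2 + 1987\right) + 532 = \left(24 + 1987\right) + 532 = 2011 + 532 = 2543$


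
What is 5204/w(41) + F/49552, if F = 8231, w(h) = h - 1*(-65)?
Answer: 129370547/2626256 ≈ 49.260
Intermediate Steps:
w(h) = 65 + h (w(h) = h + 65 = 65 + h)
5204/w(41) + F/49552 = 5204/(65 + 41) + 8231/49552 = 5204/106 + 8231*(1/49552) = 5204*(1/106) + 8231/49552 = 2602/53 + 8231/49552 = 129370547/2626256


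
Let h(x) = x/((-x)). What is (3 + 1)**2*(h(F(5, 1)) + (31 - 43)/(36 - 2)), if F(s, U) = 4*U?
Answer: -368/17 ≈ -21.647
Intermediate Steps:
h(x) = -1 (h(x) = x*(-1/x) = -1)
(3 + 1)**2*(h(F(5, 1)) + (31 - 43)/(36 - 2)) = (3 + 1)**2*(-1 + (31 - 43)/(36 - 2)) = 4**2*(-1 - 12/34) = 16*(-1 - 12*1/34) = 16*(-1 - 6/17) = 16*(-23/17) = -368/17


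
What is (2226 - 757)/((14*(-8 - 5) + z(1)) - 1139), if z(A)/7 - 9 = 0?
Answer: -1469/1258 ≈ -1.1677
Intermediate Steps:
z(A) = 63 (z(A) = 63 + 7*0 = 63 + 0 = 63)
(2226 - 757)/((14*(-8 - 5) + z(1)) - 1139) = (2226 - 757)/((14*(-8 - 5) + 63) - 1139) = 1469/((14*(-13) + 63) - 1139) = 1469/((-182 + 63) - 1139) = 1469/(-119 - 1139) = 1469/(-1258) = 1469*(-1/1258) = -1469/1258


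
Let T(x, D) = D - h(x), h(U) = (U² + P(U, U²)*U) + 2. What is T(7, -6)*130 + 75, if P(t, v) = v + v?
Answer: -96515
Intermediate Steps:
P(t, v) = 2*v
h(U) = 2 + U² + 2*U³ (h(U) = (U² + (2*U²)*U) + 2 = (U² + 2*U³) + 2 = 2 + U² + 2*U³)
T(x, D) = -2 + D - x² - 2*x³ (T(x, D) = D - (2 + x² + 2*x³) = D + (-2 - x² - 2*x³) = -2 + D - x² - 2*x³)
T(7, -6)*130 + 75 = (-2 - 6 - 1*7² - 2*7³)*130 + 75 = (-2 - 6 - 1*49 - 2*343)*130 + 75 = (-2 - 6 - 49 - 686)*130 + 75 = -743*130 + 75 = -96590 + 75 = -96515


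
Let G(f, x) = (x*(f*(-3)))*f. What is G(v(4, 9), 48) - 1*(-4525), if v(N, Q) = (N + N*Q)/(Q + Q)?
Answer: 34325/9 ≈ 3813.9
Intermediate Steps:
v(N, Q) = (N + N*Q)/(2*Q) (v(N, Q) = (N + N*Q)/((2*Q)) = (N + N*Q)*(1/(2*Q)) = (N + N*Q)/(2*Q))
G(f, x) = -3*x*f² (G(f, x) = (x*(-3*f))*f = (-3*f*x)*f = -3*x*f²)
G(v(4, 9), 48) - 1*(-4525) = -3*48*((½)*4*(1 + 9)/9)² - 1*(-4525) = -3*48*((½)*4*(⅑)*10)² + 4525 = -3*48*(20/9)² + 4525 = -3*48*400/81 + 4525 = -6400/9 + 4525 = 34325/9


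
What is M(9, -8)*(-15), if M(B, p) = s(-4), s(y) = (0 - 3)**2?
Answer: -135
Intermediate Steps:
s(y) = 9 (s(y) = (-3)**2 = 9)
M(B, p) = 9
M(9, -8)*(-15) = 9*(-15) = -135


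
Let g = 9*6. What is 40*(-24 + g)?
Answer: 1200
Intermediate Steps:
g = 54
40*(-24 + g) = 40*(-24 + 54) = 40*30 = 1200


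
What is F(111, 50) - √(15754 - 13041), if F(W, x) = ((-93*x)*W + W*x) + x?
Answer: -510550 - √2713 ≈ -5.1060e+5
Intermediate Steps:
F(W, x) = x - 92*W*x (F(W, x) = (-93*W*x + W*x) + x = -92*W*x + x = x - 92*W*x)
F(111, 50) - √(15754 - 13041) = 50*(1 - 92*111) - √(15754 - 13041) = 50*(1 - 10212) - √2713 = 50*(-10211) - √2713 = -510550 - √2713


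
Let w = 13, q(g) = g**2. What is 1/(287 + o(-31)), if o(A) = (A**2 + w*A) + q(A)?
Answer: 1/1806 ≈ 0.00055371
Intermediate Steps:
o(A) = 2*A**2 + 13*A (o(A) = (A**2 + 13*A) + A**2 = 2*A**2 + 13*A)
1/(287 + o(-31)) = 1/(287 - 31*(13 + 2*(-31))) = 1/(287 - 31*(13 - 62)) = 1/(287 - 31*(-49)) = 1/(287 + 1519) = 1/1806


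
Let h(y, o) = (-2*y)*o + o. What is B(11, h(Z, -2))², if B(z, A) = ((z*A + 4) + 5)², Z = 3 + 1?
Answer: 705911761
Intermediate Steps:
Z = 4
h(y, o) = o - 2*o*y (h(y, o) = -2*o*y + o = o - 2*o*y)
B(z, A) = (9 + A*z)² (B(z, A) = ((A*z + 4) + 5)² = ((4 + A*z) + 5)² = (9 + A*z)²)
B(11, h(Z, -2))² = ((9 - 2*(1 - 2*4)*11)²)² = ((9 - 2*(1 - 8)*11)²)² = ((9 - 2*(-7)*11)²)² = ((9 + 14*11)²)² = ((9 + 154)²)² = (163²)² = 26569² = 705911761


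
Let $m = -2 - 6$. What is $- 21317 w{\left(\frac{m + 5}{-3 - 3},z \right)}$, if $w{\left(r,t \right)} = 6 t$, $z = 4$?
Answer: $-511608$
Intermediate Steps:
$m = -8$ ($m = -2 - 6 = -8$)
$- 21317 w{\left(\frac{m + 5}{-3 - 3},z \right)} = - 21317 \cdot 6 \cdot 4 = - 21317 \cdot 24 = \left(-1\right) 511608 = -511608$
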